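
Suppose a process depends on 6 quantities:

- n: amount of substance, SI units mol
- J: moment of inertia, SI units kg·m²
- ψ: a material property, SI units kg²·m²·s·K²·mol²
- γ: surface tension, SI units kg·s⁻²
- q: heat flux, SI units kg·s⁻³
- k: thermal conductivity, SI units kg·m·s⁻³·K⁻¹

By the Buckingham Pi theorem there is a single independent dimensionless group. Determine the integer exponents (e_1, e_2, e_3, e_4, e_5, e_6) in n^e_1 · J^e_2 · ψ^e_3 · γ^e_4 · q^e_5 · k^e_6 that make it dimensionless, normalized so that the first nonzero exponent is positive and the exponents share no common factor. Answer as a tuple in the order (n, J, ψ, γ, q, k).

M: e_1·(0) + e_2·(1) + e_3·(2) + e_4·(1) + e_5·(1) + e_6·(1) = 0
L: e_1·(0) + e_2·(2) + e_3·(2) + e_4·(0) + e_5·(0) + e_6·(1) = 0
T: e_1·(0) + e_2·(0) + e_3·(1) + e_4·(-2) + e_5·(-3) + e_6·(-3) = 0
Θ: e_1·(0) + e_2·(0) + e_3·(2) + e_4·(0) + e_5·(0) + e_6·(-1) = 0
N: e_1·(1) + e_2·(0) + e_3·(2) + e_4·(0) + e_5·(0) + e_6·(0) = 0
Solving this homogeneous linear system for the smallest-integer solution (first nonzero entry positive) gives (2, 2, -1, 1, 1, -2).

(2, 2, -1, 1, 1, -2)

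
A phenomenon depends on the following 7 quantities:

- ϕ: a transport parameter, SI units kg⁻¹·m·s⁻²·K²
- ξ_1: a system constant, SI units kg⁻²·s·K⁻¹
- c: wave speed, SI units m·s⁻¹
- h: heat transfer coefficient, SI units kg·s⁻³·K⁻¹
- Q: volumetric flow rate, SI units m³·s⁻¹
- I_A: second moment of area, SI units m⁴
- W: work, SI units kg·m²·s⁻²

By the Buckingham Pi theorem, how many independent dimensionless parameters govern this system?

3

There are 7 variables and 4 base dimensions (M, L, T, Θ).
The dimension matrix has rank 4.
Independent dimensionless groups: 7 − 4 = 3.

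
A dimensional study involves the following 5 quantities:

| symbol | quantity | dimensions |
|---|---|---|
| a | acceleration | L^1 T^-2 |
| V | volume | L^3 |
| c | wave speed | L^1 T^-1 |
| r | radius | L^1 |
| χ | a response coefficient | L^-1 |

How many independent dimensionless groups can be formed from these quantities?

3

There are 5 variables and 2 base dimensions (L, T).
The dimension matrix has rank 2.
Independent dimensionless groups: 5 − 2 = 3.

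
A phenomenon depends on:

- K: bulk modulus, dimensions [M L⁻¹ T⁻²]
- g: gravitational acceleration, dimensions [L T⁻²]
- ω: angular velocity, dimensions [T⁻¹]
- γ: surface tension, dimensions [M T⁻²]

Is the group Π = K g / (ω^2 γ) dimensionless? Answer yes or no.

yes

Sum the exponent of each base dimension across the product:
  M: [K]_M + [g]_M − 2·[ω]_M − [γ]_M = (1) + (0) − 2·(0) − (1) = 0
  L: [K]_L + [g]_L − 2·[ω]_L − [γ]_L = (-1) + (1) − 2·(0) − (0) = 0
  T: [K]_T + [g]_T − 2·[ω]_T − [γ]_T = (-2) + (-2) − 2·(-1) − (-2) = 0
  Θ: [K]_Θ + [g]_Θ − 2·[ω]_Θ − [γ]_Θ = (0) + (0) − 2·(0) − (0) = 0
All base exponents vanish — dimensionless.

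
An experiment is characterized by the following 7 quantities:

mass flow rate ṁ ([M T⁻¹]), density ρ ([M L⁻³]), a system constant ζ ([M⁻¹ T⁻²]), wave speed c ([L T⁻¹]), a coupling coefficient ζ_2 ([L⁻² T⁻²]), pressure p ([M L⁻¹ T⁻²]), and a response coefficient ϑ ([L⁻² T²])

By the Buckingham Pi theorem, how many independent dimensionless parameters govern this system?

There are 7 variables and 3 base dimensions (M, L, T).
The dimension matrix has rank 3.
Independent dimensionless groups: 7 − 3 = 4.

4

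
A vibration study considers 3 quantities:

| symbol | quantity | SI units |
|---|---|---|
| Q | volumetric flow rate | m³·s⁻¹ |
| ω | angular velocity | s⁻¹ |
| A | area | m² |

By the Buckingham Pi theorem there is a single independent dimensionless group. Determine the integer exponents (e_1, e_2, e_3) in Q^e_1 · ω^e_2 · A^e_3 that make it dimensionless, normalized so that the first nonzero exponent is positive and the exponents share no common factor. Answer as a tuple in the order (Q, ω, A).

(2, -2, -3)

L: e_1·(3) + e_2·(0) + e_3·(2) = 0
T: e_1·(-1) + e_2·(-1) + e_3·(0) = 0
Solving this homogeneous linear system for the smallest-integer solution (first nonzero entry positive) gives (2, -2, -3).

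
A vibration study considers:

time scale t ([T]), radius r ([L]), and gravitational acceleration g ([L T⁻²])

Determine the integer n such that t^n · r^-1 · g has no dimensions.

2

Balance the T exponent: (1)·n from t, plus −(0) + (-2) = -2 from the rest, must sum to zero.
n − 2 = 0, so n = 2.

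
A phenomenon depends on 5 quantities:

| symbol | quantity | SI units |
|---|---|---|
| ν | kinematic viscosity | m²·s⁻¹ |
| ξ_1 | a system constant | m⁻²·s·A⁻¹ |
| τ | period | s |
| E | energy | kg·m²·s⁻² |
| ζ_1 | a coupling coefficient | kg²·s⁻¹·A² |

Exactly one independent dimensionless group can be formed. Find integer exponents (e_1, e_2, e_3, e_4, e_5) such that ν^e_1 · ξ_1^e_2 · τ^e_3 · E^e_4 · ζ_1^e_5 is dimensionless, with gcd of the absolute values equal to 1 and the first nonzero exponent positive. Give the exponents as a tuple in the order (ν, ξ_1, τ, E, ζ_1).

M: e_1·(0) + e_2·(0) + e_3·(0) + e_4·(1) + e_5·(2) = 0
L: e_1·(2) + e_2·(-2) + e_3·(0) + e_4·(2) + e_5·(0) = 0
T: e_1·(-1) + e_2·(1) + e_3·(1) + e_4·(-2) + e_5·(-1) = 0
I: e_1·(0) + e_2·(-1) + e_3·(0) + e_4·(0) + e_5·(2) = 0
Solving this homogeneous linear system for the smallest-integer solution (first nonzero entry positive) gives (4, 2, -1, -2, 1).

(4, 2, -1, -2, 1)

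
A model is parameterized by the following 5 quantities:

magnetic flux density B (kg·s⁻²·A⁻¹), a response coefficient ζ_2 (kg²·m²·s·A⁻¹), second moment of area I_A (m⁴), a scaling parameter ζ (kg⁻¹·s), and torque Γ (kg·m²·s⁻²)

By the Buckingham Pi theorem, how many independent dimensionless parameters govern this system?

There are 5 variables and 4 base dimensions (M, L, T, I).
The dimension matrix has rank 4.
Independent dimensionless groups: 5 − 4 = 1.

1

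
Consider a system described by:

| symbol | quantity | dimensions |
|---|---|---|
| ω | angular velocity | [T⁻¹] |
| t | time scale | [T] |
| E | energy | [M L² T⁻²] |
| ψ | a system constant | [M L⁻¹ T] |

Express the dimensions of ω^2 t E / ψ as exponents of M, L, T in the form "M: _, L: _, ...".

Collect each base-dimension exponent across the product:
  M: 2·(0) + (0) + (1) − (1) = 0
  L: 2·(0) + (0) + (2) − (-1) = 3
  T: 2·(-1) + (1) + (-2) − (1) = -4
So the dimensions are [L³ T⁻⁴].

M: 0, L: 3, T: -4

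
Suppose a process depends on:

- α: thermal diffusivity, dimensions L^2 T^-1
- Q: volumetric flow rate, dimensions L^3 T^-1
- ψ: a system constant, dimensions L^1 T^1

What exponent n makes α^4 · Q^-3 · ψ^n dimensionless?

1

Balance the L exponent: (1)·n from ψ, plus 4·(2) − 3·(3) = -1 from the rest, must sum to zero.
n − 1 = 0, so n = 1.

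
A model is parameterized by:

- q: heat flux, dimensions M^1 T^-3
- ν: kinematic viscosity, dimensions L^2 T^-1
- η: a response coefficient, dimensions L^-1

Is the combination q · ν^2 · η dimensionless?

Sum the exponent of each base dimension across the product:
  M: [q]_M + 2·[ν]_M + [η]_M = (1) + 2·(0) + (0) = 1
  L: [q]_L + 2·[ν]_L + [η]_L = (0) + 2·(2) + (-1) = 3
  T: [q]_T + 2·[ν]_T + [η]_T = (-3) + 2·(-1) + (0) = -5
Net dimensions [M L³ T⁻⁵] ≠ [1] — not dimensionless.

no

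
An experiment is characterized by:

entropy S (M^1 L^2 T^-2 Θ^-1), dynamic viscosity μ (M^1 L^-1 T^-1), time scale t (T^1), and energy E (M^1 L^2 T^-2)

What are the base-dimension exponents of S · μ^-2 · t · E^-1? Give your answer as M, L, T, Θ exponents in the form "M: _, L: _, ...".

M: -2, L: 2, T: 3, Θ: -1

Collect each base-dimension exponent across the product:
  M: (1) − 2·(1) + (0) − (1) = -2
  L: (2) − 2·(-1) + (0) − (2) = 2
  T: (-2) − 2·(-1) + (1) − (-2) = 3
  Θ: (-1) − 2·(0) + (0) − (0) = -1
So the dimensions are [M⁻² L² T³ Θ⁻¹].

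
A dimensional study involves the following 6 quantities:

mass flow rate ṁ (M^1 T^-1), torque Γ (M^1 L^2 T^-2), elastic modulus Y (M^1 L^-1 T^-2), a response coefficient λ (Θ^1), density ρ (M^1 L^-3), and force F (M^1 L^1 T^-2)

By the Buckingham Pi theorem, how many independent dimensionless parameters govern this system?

2

There are 6 variables and 4 base dimensions (M, L, T, Θ).
The dimension matrix has rank 4.
Independent dimensionless groups: 6 − 4 = 2.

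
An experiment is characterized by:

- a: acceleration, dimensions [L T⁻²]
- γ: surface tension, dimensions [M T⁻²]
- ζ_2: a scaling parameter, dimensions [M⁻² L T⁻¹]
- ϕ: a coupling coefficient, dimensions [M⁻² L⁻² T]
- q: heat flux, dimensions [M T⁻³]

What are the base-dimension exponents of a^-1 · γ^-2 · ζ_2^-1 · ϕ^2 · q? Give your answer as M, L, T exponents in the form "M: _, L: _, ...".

Collect each base-dimension exponent across the product:
  M: −(0) − 2·(1) − (-2) + 2·(-2) + (1) = -3
  L: −(1) − 2·(0) − (1) + 2·(-2) + (0) = -6
  T: −(-2) − 2·(-2) − (-1) + 2·(1) + (-3) = 6
So the dimensions are [M⁻³ L⁻⁶ T⁶].

M: -3, L: -6, T: 6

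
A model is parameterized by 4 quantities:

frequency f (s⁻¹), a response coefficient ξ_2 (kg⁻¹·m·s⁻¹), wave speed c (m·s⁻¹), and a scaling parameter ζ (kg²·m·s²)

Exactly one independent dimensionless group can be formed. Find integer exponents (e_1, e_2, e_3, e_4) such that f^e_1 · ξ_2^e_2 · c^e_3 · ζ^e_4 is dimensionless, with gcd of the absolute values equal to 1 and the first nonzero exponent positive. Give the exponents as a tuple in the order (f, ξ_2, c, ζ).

(3, 2, -3, 1)

M: e_1·(0) + e_2·(-1) + e_3·(0) + e_4·(2) = 0
L: e_1·(0) + e_2·(1) + e_3·(1) + e_4·(1) = 0
T: e_1·(-1) + e_2·(-1) + e_3·(-1) + e_4·(2) = 0
Solving this homogeneous linear system for the smallest-integer solution (first nonzero entry positive) gives (3, 2, -3, 1).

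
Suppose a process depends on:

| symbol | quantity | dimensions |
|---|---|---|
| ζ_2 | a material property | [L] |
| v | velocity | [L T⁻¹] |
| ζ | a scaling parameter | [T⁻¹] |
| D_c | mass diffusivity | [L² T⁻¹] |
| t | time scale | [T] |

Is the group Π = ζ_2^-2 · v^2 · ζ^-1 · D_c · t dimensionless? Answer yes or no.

no

Sum the exponent of each base dimension across the product:
  L: −2·[ζ_2]_L + 2·[v]_L − [ζ]_L + [D_c]_L + [t]_L = −2·(1) + 2·(1) − (0) + (2) + (0) = 2
  T: −2·[ζ_2]_T + 2·[v]_T − [ζ]_T + [D_c]_T + [t]_T = −2·(0) + 2·(-1) − (-1) + (-1) + (1) = -1
Net dimensions [L² T⁻¹] ≠ [1] — not dimensionless.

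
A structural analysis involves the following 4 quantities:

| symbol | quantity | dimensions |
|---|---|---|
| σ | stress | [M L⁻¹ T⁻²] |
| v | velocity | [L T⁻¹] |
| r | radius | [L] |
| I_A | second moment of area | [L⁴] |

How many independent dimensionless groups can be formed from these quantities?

1

There are 4 variables and 3 base dimensions (M, L, T).
The dimension matrix has rank 3.
Independent dimensionless groups: 4 − 3 = 1.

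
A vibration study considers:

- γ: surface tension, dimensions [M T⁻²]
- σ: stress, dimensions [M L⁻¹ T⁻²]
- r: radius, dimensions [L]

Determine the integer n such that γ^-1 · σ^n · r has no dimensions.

Balance the M exponent: (1)·n from σ, plus −(1) + (0) = -1 from the rest, must sum to zero.
n − 1 = 0, so n = 1.

1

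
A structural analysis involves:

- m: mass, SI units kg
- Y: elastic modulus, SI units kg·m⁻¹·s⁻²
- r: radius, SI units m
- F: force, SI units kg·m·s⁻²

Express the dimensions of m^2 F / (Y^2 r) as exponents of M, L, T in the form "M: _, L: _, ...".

M: 1, L: 2, T: 2

Collect each base-dimension exponent across the product:
  M: 2·(1) − 2·(1) − (0) + (1) = 1
  L: 2·(0) − 2·(-1) − (1) + (1) = 2
  T: 2·(0) − 2·(-2) − (0) + (-2) = 2
So the dimensions are [M L² T²].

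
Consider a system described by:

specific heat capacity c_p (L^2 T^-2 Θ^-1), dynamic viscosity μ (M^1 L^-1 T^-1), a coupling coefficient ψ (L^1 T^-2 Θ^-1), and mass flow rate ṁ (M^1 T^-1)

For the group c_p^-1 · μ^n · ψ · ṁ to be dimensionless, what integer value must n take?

-1

Balance the M exponent: (1)·n from μ, plus −(0) + (0) + (1) = 1 from the rest, must sum to zero.
n + 1 = 0, so n = -1.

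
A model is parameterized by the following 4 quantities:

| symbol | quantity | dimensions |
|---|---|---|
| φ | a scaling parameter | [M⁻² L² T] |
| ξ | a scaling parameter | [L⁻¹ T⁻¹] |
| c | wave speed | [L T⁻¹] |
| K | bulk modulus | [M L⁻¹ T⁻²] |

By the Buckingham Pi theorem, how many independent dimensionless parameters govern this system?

There are 4 variables and 3 base dimensions (M, L, T).
The dimension matrix has rank 3.
Independent dimensionless groups: 4 − 3 = 1.

1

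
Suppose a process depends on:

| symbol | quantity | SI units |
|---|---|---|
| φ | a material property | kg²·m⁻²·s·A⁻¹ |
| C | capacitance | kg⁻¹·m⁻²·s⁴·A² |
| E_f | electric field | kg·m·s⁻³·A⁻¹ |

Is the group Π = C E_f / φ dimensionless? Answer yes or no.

Sum the exponent of each base dimension across the product:
  M: −[φ]_M + [C]_M + [E_f]_M = −(2) + (-1) + (1) = -2
  L: −[φ]_L + [C]_L + [E_f]_L = −(-2) + (-2) + (1) = 1
  T: −[φ]_T + [C]_T + [E_f]_T = −(1) + (4) + (-3) = 0
  I: −[φ]_I + [C]_I + [E_f]_I = −(-1) + (2) + (-1) = 2
Net dimensions [M⁻² L I²] ≠ [1] — not dimensionless.

no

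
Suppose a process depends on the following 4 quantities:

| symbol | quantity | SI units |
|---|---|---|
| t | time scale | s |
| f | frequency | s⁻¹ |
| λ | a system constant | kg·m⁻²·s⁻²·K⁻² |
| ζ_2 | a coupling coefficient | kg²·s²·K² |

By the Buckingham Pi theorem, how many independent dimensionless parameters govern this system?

1

There are 4 variables and 4 base dimensions (M, L, T, Θ).
The dimension matrix has rank 3 (less than 4: the dimension vectors are linearly dependent).
Independent dimensionless groups: 4 − 3 = 1.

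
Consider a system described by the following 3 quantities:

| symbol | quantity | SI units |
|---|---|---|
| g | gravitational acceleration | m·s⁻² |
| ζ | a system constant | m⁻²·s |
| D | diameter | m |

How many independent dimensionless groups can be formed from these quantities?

1

There are 3 variables and 2 base dimensions (L, T).
The dimension matrix has rank 2.
Independent dimensionless groups: 3 − 2 = 1.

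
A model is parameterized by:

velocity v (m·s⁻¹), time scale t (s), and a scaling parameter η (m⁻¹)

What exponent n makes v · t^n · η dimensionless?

1

Balance the T exponent: (1)·n from t, plus (-1) + (0) = -1 from the rest, must sum to zero.
n − 1 = 0, so n = 1.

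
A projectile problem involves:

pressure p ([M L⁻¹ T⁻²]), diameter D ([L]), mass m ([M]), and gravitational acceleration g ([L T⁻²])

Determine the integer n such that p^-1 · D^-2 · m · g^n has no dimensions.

1

Balance the L exponent: (1)·n from g, plus −(-1) − 2·(1) + (0) = -1 from the rest, must sum to zero.
n − 1 = 0, so n = 1.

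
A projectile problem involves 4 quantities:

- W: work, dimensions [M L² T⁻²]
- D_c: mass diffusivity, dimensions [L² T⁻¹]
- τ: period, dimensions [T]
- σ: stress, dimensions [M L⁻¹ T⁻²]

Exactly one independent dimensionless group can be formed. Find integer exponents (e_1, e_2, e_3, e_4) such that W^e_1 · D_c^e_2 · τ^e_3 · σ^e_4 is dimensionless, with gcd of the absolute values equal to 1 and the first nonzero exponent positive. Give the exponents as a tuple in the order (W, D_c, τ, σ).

M: e_1·(1) + e_2·(0) + e_3·(0) + e_4·(1) = 0
L: e_1·(2) + e_2·(2) + e_3·(0) + e_4·(-1) = 0
T: e_1·(-2) + e_2·(-1) + e_3·(1) + e_4·(-2) = 0
Solving this homogeneous linear system for the smallest-integer solution (first nonzero entry positive) gives (2, -3, -3, -2).

(2, -3, -3, -2)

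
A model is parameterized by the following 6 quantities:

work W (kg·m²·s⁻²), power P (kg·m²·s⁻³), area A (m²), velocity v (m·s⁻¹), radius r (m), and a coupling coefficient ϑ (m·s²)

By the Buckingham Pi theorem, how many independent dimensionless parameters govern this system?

There are 6 variables and 3 base dimensions (M, L, T).
The dimension matrix has rank 3.
Independent dimensionless groups: 6 − 3 = 3.

3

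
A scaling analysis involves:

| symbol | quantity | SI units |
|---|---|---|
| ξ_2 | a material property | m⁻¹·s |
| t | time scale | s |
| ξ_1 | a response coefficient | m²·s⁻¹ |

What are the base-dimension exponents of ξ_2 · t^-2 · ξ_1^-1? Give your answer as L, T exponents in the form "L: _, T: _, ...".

Collect each base-dimension exponent across the product:
  L: (-1) − 2·(0) − (2) = -3
  T: (1) − 2·(1) − (-1) = 0
So the dimensions are [L⁻³].

L: -3, T: 0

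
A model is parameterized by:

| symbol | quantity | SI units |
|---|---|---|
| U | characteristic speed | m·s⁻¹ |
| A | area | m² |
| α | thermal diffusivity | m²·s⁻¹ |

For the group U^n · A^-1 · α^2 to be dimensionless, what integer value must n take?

-2

Balance the L exponent: (1)·n from U, plus −(2) + 2·(2) = 2 from the rest, must sum to zero.
n + 2 = 0, so n = -2.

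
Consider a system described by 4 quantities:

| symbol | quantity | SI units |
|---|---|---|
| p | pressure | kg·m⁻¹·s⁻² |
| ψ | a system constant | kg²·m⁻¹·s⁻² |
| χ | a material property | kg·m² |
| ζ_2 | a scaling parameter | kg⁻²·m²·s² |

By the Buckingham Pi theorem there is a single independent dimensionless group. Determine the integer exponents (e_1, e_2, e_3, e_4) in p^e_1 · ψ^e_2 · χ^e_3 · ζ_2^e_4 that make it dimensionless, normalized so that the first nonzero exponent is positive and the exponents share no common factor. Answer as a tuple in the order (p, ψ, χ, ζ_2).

M: e_1·(1) + e_2·(2) + e_3·(1) + e_4·(-2) = 0
L: e_1·(-1) + e_2·(-1) + e_3·(2) + e_4·(2) = 0
T: e_1·(-2) + e_2·(-2) + e_3·(0) + e_4·(2) = 0
Solving this homogeneous linear system for the smallest-integer solution (first nonzero entry positive) gives (1, -3, 1, -2).

(1, -3, 1, -2)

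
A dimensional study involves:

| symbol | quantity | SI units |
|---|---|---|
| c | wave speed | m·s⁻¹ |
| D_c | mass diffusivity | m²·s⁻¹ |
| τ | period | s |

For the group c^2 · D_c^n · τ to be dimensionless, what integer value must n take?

Balance the L exponent: (2)·n from D_c, plus 2·(1) + (0) = 2 from the rest, must sum to zero.
2n + 2 = 0, so n = -1.

-1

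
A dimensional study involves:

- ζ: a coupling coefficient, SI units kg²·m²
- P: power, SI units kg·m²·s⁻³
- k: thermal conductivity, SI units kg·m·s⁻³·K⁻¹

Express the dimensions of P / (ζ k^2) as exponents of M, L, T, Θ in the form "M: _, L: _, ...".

Collect each base-dimension exponent across the product:
  M: −(2) + (1) − 2·(1) = -3
  L: −(2) + (2) − 2·(1) = -2
  T: −(0) + (-3) − 2·(-3) = 3
  Θ: −(0) + (0) − 2·(-1) = 2
So the dimensions are [M⁻³ L⁻² T³ Θ²].

M: -3, L: -2, T: 3, Θ: 2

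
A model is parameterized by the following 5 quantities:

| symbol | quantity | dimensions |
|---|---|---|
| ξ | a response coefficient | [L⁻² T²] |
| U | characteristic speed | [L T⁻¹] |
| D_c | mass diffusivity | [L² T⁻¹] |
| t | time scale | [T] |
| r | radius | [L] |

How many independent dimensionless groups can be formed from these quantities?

3

There are 5 variables and 2 base dimensions (L, T).
The dimension matrix has rank 2.
Independent dimensionless groups: 5 − 2 = 3.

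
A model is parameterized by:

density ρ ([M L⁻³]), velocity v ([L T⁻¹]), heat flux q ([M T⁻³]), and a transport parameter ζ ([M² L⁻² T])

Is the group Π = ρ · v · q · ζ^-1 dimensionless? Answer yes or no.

no

Sum the exponent of each base dimension across the product:
  M: [ρ]_M + [v]_M + [q]_M − [ζ]_M = (1) + (0) + (1) − (2) = 0
  L: [ρ]_L + [v]_L + [q]_L − [ζ]_L = (-3) + (1) + (0) − (-2) = 0
  T: [ρ]_T + [v]_T + [q]_T − [ζ]_T = (0) + (-1) + (-3) − (1) = -5
Net dimensions [T⁻⁵] ≠ [1] — not dimensionless.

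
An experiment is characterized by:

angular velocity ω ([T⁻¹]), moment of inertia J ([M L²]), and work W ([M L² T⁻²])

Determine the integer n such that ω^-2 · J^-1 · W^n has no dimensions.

1

Balance the M exponent: (1)·n from W, plus −2·(0) − (1) = -1 from the rest, must sum to zero.
n − 1 = 0, so n = 1.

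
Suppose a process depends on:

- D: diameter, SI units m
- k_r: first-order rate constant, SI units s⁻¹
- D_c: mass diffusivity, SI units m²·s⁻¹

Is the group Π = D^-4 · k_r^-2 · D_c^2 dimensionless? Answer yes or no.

yes

Sum the exponent of each base dimension across the product:
  M: −4·[D]_M − 2·[k_r]_M + 2·[D_c]_M = −4·(0) − 2·(0) + 2·(0) = 0
  L: −4·[D]_L − 2·[k_r]_L + 2·[D_c]_L = −4·(1) − 2·(0) + 2·(2) = 0
  T: −4·[D]_T − 2·[k_r]_T + 2·[D_c]_T = −4·(0) − 2·(-1) + 2·(-1) = 0
  N: −4·[D]_N − 2·[k_r]_N + 2·[D_c]_N = −4·(0) − 2·(0) + 2·(0) = 0
All base exponents vanish — dimensionless.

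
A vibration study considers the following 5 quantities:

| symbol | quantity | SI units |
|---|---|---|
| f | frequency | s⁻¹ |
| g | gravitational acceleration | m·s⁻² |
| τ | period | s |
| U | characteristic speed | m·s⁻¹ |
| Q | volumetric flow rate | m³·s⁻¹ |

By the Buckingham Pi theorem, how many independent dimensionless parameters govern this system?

There are 5 variables and 2 base dimensions (L, T).
The dimension matrix has rank 2.
Independent dimensionless groups: 5 − 2 = 3.

3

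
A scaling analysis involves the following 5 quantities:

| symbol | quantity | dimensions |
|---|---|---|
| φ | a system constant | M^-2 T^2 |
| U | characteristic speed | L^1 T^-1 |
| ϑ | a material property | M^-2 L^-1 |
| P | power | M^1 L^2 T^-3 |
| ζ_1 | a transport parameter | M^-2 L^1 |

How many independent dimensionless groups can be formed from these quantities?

There are 5 variables and 3 base dimensions (M, L, T).
The dimension matrix has rank 3.
Independent dimensionless groups: 5 − 3 = 2.

2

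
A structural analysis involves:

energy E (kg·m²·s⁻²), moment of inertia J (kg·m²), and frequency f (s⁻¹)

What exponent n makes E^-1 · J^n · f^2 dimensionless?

Balance the M exponent: (1)·n from J, plus −(1) + 2·(0) = -1 from the rest, must sum to zero.
n − 1 = 0, so n = 1.

1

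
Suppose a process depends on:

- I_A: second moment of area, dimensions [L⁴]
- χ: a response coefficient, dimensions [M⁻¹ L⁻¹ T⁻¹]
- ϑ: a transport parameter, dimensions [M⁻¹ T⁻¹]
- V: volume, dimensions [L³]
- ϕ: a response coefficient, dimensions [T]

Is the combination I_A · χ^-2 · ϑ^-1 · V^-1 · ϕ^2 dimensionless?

Sum the exponent of each base dimension across the product:
  M: [I_A]_M − 2·[χ]_M − [ϑ]_M − [V]_M + 2·[ϕ]_M = (0) − 2·(-1) − (-1) − (0) + 2·(0) = 3
  L: [I_A]_L − 2·[χ]_L − [ϑ]_L − [V]_L + 2·[ϕ]_L = (4) − 2·(-1) − (0) − (3) + 2·(0) = 3
  T: [I_A]_T − 2·[χ]_T − [ϑ]_T − [V]_T + 2·[ϕ]_T = (0) − 2·(-1) − (-1) − (0) + 2·(1) = 5
Net dimensions [M³ L³ T⁵] ≠ [1] — not dimensionless.

no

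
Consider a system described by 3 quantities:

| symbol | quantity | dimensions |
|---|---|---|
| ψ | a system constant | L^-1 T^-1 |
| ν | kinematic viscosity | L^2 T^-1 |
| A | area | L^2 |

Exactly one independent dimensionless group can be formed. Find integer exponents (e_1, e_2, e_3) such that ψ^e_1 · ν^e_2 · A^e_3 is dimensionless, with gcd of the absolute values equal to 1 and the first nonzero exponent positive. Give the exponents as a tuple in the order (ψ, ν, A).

(2, -2, 3)

L: e_1·(-1) + e_2·(2) + e_3·(2) = 0
T: e_1·(-1) + e_2·(-1) + e_3·(0) = 0
Solving this homogeneous linear system for the smallest-integer solution (first nonzero entry positive) gives (2, -2, 3).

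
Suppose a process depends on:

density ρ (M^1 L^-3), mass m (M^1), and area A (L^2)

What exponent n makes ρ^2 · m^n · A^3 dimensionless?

Balance the M exponent: (1)·n from m, plus 2·(1) + 3·(0) = 2 from the rest, must sum to zero.
n + 2 = 0, so n = -2.

-2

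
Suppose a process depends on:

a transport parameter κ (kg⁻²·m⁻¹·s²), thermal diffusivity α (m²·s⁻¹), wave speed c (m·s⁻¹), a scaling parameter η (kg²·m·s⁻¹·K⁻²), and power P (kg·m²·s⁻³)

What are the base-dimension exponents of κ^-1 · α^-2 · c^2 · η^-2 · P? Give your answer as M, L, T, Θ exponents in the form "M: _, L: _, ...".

Collect each base-dimension exponent across the product:
  M: −(-2) − 2·(0) + 2·(0) − 2·(2) + (1) = -1
  L: −(-1) − 2·(2) + 2·(1) − 2·(1) + (2) = -1
  T: −(2) − 2·(-1) + 2·(-1) − 2·(-1) + (-3) = -3
  Θ: −(0) − 2·(0) + 2·(0) − 2·(-2) + (0) = 4
So the dimensions are [M⁻¹ L⁻¹ T⁻³ Θ⁴].

M: -1, L: -1, T: -3, Θ: 4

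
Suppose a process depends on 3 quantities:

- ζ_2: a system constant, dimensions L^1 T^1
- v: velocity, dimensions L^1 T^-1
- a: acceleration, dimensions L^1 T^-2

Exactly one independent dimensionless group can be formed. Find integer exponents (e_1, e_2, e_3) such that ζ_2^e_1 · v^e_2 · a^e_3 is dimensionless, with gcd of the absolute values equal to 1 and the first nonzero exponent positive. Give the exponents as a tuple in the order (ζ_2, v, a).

(1, -3, 2)

L: e_1·(1) + e_2·(1) + e_3·(1) = 0
T: e_1·(1) + e_2·(-1) + e_3·(-2) = 0
Solving this homogeneous linear system for the smallest-integer solution (first nonzero entry positive) gives (1, -3, 2).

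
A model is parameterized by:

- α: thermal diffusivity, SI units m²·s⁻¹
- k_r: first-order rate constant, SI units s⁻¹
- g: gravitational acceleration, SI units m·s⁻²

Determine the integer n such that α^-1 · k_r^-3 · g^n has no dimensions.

2

Balance the L exponent: (1)·n from g, plus −(2) − 3·(0) = -2 from the rest, must sum to zero.
n − 2 = 0, so n = 2.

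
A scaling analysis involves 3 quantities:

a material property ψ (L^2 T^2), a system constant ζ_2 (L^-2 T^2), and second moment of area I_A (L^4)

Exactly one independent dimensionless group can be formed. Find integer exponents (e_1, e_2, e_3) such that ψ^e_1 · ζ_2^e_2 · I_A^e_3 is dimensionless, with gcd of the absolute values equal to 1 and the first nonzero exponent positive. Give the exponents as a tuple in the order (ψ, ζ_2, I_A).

L: e_1·(2) + e_2·(-2) + e_3·(4) = 0
T: e_1·(2) + e_2·(2) + e_3·(0) = 0
Solving this homogeneous linear system for the smallest-integer solution (first nonzero entry positive) gives (1, -1, -1).

(1, -1, -1)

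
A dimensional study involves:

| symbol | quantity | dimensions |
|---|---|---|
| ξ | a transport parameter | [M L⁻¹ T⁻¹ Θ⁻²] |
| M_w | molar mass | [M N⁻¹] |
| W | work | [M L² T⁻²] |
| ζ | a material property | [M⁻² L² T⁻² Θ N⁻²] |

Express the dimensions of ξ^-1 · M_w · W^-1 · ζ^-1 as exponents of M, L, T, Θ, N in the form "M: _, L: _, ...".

Collect each base-dimension exponent across the product:
  M: −(1) + (1) − (1) − (-2) = 1
  L: −(-1) + (0) − (2) − (2) = -3
  T: −(-1) + (0) − (-2) − (-2) = 5
  Θ: −(-2) + (0) − (0) − (1) = 1
  N: −(0) + (-1) − (0) − (-2) = 1
So the dimensions are [M L⁻³ T⁵ Θ N].

M: 1, L: -3, T: 5, Θ: 1, N: 1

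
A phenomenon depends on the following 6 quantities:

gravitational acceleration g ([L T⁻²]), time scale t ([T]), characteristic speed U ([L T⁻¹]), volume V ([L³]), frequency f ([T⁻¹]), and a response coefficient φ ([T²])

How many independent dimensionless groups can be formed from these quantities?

There are 6 variables and 2 base dimensions (L, T).
The dimension matrix has rank 2.
Independent dimensionless groups: 6 − 2 = 4.

4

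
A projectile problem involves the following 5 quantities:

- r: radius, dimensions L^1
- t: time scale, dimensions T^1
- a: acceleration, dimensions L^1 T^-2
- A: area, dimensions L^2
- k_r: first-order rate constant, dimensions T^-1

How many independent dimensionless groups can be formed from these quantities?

There are 5 variables and 2 base dimensions (L, T).
The dimension matrix has rank 2.
Independent dimensionless groups: 5 − 2 = 3.

3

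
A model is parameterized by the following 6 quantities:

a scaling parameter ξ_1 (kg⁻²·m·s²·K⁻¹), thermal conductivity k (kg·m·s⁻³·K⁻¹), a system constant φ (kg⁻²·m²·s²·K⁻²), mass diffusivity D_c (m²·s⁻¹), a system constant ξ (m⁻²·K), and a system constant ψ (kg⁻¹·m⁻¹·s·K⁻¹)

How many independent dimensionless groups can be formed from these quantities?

There are 6 variables and 4 base dimensions (M, L, T, Θ).
The dimension matrix has rank 4.
Independent dimensionless groups: 6 − 4 = 2.

2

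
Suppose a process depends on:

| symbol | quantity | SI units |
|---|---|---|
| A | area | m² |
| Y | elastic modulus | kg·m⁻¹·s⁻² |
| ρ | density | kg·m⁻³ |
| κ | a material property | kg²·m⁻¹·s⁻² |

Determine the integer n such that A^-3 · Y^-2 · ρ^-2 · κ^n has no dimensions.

2

Balance the M exponent: (2)·n from κ, plus −3·(0) − 2·(1) − 2·(1) = -4 from the rest, must sum to zero.
2n − 4 = 0, so n = 2.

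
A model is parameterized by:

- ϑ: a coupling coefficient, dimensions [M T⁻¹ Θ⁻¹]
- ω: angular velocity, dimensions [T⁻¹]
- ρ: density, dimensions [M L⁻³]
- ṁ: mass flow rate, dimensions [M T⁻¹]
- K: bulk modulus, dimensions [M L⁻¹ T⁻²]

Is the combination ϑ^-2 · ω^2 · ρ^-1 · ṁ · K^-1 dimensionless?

Sum the exponent of each base dimension across the product:
  M: −2·[ϑ]_M + 2·[ω]_M − [ρ]_M + [ṁ]_M − [K]_M = −2·(1) + 2·(0) − (1) + (1) − (1) = -3
  L: −2·[ϑ]_L + 2·[ω]_L − [ρ]_L + [ṁ]_L − [K]_L = −2·(0) + 2·(0) − (-3) + (0) − (-1) = 4
  T: −2·[ϑ]_T + 2·[ω]_T − [ρ]_T + [ṁ]_T − [K]_T = −2·(-1) + 2·(-1) − (0) + (-1) − (-2) = 1
  Θ: −2·[ϑ]_Θ + 2·[ω]_Θ − [ρ]_Θ + [ṁ]_Θ − [K]_Θ = −2·(-1) + 2·(0) − (0) + (0) − (0) = 2
Net dimensions [M⁻³ L⁴ T Θ²] ≠ [1] — not dimensionless.

no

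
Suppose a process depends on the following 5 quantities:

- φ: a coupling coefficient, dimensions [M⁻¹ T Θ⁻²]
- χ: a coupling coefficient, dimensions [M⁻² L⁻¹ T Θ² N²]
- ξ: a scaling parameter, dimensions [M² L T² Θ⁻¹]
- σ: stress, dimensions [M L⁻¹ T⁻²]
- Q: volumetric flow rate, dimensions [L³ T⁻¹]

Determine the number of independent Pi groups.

There are 5 variables and 5 base dimensions (M, L, T, Θ, N).
The dimension matrix has rank 5.
Independent dimensionless groups: 5 − 5 = 0.

0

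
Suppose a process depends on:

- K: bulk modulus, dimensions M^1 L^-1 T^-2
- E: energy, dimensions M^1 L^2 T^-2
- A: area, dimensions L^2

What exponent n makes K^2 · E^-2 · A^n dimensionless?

Balance the L exponent: (2)·n from A, plus 2·(-1) − 2·(2) = -6 from the rest, must sum to zero.
2n − 6 = 0, so n = 3.

3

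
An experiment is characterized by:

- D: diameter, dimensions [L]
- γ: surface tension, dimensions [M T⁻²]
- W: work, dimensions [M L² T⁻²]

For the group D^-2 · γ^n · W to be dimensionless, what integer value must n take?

-1

Balance the M exponent: (1)·n from γ, plus −2·(0) + (1) = 1 from the rest, must sum to zero.
n + 1 = 0, so n = -1.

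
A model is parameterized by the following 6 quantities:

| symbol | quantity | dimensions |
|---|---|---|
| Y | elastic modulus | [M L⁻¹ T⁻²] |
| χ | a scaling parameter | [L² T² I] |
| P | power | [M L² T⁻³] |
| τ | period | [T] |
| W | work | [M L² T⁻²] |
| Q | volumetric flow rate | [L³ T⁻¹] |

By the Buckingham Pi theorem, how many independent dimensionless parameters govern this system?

There are 6 variables and 4 base dimensions (M, L, T, I).
The dimension matrix has rank 4.
Independent dimensionless groups: 6 − 4 = 2.

2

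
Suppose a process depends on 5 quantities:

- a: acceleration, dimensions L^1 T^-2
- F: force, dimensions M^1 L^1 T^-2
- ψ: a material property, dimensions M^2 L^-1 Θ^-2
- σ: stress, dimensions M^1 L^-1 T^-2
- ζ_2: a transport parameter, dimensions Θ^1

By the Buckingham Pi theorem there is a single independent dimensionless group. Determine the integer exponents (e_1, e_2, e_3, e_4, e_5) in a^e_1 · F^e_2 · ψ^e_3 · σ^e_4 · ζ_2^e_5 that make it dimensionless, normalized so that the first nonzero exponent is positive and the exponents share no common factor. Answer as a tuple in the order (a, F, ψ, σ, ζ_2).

(4, -3, 2, -1, 4)

M: e_1·(0) + e_2·(1) + e_3·(2) + e_4·(1) + e_5·(0) = 0
L: e_1·(1) + e_2·(1) + e_3·(-1) + e_4·(-1) + e_5·(0) = 0
T: e_1·(-2) + e_2·(-2) + e_3·(0) + e_4·(-2) + e_5·(0) = 0
Θ: e_1·(0) + e_2·(0) + e_3·(-2) + e_4·(0) + e_5·(1) = 0
Solving this homogeneous linear system for the smallest-integer solution (first nonzero entry positive) gives (4, -3, 2, -1, 4).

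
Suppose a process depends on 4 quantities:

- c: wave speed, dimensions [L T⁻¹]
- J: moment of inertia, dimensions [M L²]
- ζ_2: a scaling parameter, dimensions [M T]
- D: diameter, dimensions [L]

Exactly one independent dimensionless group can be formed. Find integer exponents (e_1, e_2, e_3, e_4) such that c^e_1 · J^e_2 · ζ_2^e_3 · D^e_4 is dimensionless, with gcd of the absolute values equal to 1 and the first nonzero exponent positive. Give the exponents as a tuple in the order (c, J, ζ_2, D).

(1, -1, 1, 1)

M: e_1·(0) + e_2·(1) + e_3·(1) + e_4·(0) = 0
L: e_1·(1) + e_2·(2) + e_3·(0) + e_4·(1) = 0
T: e_1·(-1) + e_2·(0) + e_3·(1) + e_4·(0) = 0
Solving this homogeneous linear system for the smallest-integer solution (first nonzero entry positive) gives (1, -1, 1, 1).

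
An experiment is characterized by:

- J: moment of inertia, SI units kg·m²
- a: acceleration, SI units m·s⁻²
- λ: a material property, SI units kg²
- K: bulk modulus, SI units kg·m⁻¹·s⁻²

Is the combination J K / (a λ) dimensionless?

yes

Sum the exponent of each base dimension across the product:
  M: [J]_M − [a]_M − [λ]_M + [K]_M = (1) − (0) − (2) + (1) = 0
  L: [J]_L − [a]_L − [λ]_L + [K]_L = (2) − (1) − (0) + (-1) = 0
  T: [J]_T − [a]_T − [λ]_T + [K]_T = (0) − (-2) − (0) + (-2) = 0
All base exponents vanish — dimensionless.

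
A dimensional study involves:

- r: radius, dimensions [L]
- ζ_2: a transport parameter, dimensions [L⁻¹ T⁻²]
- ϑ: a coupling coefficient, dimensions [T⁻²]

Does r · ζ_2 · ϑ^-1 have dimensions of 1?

Sum the exponent of each base dimension across the product:
  L: [r]_L + [ζ_2]_L − [ϑ]_L = (1) + (-1) − (0) = 0
  T: [r]_T + [ζ_2]_T − [ϑ]_T = (0) + (-2) − (-2) = 0
All base exponents vanish — dimensionless.

yes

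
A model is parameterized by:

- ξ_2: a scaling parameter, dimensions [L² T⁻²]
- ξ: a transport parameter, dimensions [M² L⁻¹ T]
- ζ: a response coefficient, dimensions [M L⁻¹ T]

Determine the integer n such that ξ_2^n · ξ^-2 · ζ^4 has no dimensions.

Balance the L exponent: (2)·n from ξ_2, plus −2·(-1) + 4·(-1) = -2 from the rest, must sum to zero.
2n − 2 = 0, so n = 1.

1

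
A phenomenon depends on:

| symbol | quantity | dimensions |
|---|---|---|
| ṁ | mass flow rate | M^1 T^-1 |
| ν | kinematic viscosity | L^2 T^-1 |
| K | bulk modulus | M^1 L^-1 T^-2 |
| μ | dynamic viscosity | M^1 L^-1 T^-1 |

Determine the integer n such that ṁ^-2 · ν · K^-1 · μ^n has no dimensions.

3

Balance the M exponent: (1)·n from μ, plus −2·(1) + (0) − (1) = -3 from the rest, must sum to zero.
n − 3 = 0, so n = 3.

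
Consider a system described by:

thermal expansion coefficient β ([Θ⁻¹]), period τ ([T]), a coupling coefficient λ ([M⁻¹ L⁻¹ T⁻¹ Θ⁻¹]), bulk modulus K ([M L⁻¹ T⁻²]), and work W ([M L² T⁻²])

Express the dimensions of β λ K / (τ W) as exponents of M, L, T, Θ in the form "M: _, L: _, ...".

Collect each base-dimension exponent across the product:
  M: (0) − (0) + (-1) + (1) − (1) = -1
  L: (0) − (0) + (-1) + (-1) − (2) = -4
  T: (0) − (1) + (-1) + (-2) − (-2) = -2
  Θ: (-1) − (0) + (-1) + (0) − (0) = -2
So the dimensions are [M⁻¹ L⁻⁴ T⁻² Θ⁻²].

M: -1, L: -4, T: -2, Θ: -2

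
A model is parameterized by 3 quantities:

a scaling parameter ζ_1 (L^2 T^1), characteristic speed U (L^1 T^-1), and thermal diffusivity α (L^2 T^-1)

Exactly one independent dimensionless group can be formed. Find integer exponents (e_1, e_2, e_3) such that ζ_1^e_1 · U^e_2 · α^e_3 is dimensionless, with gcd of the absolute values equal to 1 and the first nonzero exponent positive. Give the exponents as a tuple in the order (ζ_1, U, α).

(1, 4, -3)

L: e_1·(2) + e_2·(1) + e_3·(2) = 0
T: e_1·(1) + e_2·(-1) + e_3·(-1) = 0
Solving this homogeneous linear system for the smallest-integer solution (first nonzero entry positive) gives (1, 4, -3).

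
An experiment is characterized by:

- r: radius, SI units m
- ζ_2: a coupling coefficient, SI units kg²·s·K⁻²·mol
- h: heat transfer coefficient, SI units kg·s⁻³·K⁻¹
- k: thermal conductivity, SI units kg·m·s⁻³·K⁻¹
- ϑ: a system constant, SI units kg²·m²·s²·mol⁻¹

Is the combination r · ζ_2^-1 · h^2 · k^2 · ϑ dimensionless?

no

Sum the exponent of each base dimension across the product:
  M: [r]_M − [ζ_2]_M + 2·[h]_M + 2·[k]_M + [ϑ]_M = (0) − (2) + 2·(1) + 2·(1) + (2) = 4
  L: [r]_L − [ζ_2]_L + 2·[h]_L + 2·[k]_L + [ϑ]_L = (1) − (0) + 2·(0) + 2·(1) + (2) = 5
  T: [r]_T − [ζ_2]_T + 2·[h]_T + 2·[k]_T + [ϑ]_T = (0) − (1) + 2·(-3) + 2·(-3) + (2) = -11
  Θ: [r]_Θ − [ζ_2]_Θ + 2·[h]_Θ + 2·[k]_Θ + [ϑ]_Θ = (0) − (-2) + 2·(-1) + 2·(-1) + (0) = -2
  N: [r]_N − [ζ_2]_N + 2·[h]_N + 2·[k]_N + [ϑ]_N = (0) − (1) + 2·(0) + 2·(0) + (-1) = -2
Net dimensions [M⁴ L⁵ T⁻¹¹ Θ⁻² N⁻²] ≠ [1] — not dimensionless.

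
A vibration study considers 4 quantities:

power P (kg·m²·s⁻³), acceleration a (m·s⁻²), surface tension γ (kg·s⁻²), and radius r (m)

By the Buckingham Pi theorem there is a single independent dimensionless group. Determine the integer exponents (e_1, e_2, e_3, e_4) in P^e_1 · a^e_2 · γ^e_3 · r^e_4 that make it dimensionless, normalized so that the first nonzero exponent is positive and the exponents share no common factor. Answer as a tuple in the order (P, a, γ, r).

(2, -1, -2, -3)

M: e_1·(1) + e_2·(0) + e_3·(1) + e_4·(0) = 0
L: e_1·(2) + e_2·(1) + e_3·(0) + e_4·(1) = 0
T: e_1·(-3) + e_2·(-2) + e_3·(-2) + e_4·(0) = 0
Solving this homogeneous linear system for the smallest-integer solution (first nonzero entry positive) gives (2, -1, -2, -3).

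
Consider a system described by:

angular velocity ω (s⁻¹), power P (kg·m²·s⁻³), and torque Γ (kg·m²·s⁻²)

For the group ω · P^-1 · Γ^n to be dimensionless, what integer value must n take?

Balance the M exponent: (1)·n from Γ, plus (0) − (1) = -1 from the rest, must sum to zero.
n − 1 = 0, so n = 1.

1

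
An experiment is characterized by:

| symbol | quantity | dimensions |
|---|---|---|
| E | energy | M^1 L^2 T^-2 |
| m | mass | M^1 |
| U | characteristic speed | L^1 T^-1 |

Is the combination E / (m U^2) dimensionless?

Sum the exponent of each base dimension across the product:
  M: [E]_M − [m]_M − 2·[U]_M = (1) − (1) − 2·(0) = 0
  L: [E]_L − [m]_L − 2·[U]_L = (2) − (0) − 2·(1) = 0
  T: [E]_T − [m]_T − 2·[U]_T = (-2) − (0) − 2·(-1) = 0
All base exponents vanish — dimensionless.

yes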